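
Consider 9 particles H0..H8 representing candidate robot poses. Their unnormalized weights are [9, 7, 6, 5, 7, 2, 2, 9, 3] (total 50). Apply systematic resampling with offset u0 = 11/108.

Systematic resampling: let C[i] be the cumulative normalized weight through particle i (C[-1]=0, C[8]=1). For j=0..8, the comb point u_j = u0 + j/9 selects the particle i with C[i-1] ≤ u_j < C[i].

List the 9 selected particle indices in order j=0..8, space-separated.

C = [9/50, 8/25, 11/25, 27/50, 17/25, 18/25, 19/25, 47/50, 1]
j=0: u_0=11/108 ∈ [0, 9/50) → index 0
j=1: u_1=23/108 ∈ [9/50, 8/25) → index 1
j=2: u_2=35/108 ∈ [8/25, 11/25) → index 2
j=3: u_3=47/108 ∈ [8/25, 11/25) → index 2
j=4: u_4=59/108 ∈ [27/50, 17/25) → index 4
j=5: u_5=71/108 ∈ [27/50, 17/25) → index 4
j=6: u_6=83/108 ∈ [19/25, 47/50) → index 7
j=7: u_7=95/108 ∈ [19/25, 47/50) → index 7
j=8: u_8=107/108 ∈ [47/50, 1) → index 8

0 1 2 2 4 4 7 7 8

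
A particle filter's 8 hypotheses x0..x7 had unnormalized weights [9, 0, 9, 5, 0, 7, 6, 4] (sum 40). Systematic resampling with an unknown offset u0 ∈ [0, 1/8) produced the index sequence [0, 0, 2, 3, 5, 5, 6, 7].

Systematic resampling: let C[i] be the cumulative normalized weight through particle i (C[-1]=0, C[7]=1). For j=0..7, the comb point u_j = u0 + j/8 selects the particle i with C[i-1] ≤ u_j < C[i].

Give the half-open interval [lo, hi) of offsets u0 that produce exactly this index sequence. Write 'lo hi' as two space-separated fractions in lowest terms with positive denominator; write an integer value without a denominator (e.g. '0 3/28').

C = [9/40, 9/40, 9/20, 23/40, 23/40, 3/4, 9/10, 1]
j=0 picked index 0: u0 ∈ [0, 9/40)
j=1 picked index 0: u0 ∈ [-1/8, 1/10)
j=2 picked index 2: u0 ∈ [-1/40, 1/5)
j=3 picked index 3: u0 ∈ [3/40, 1/5)
j=4 picked index 5: u0 ∈ [3/40, 1/4)
j=5 picked index 5: u0 ∈ [-1/20, 1/8)
j=6 picked index 6: u0 ∈ [0, 3/20)
j=7 picked index 7: u0 ∈ [1/40, 1/8)
intersection: [3/40, 1/10)

3/40 1/10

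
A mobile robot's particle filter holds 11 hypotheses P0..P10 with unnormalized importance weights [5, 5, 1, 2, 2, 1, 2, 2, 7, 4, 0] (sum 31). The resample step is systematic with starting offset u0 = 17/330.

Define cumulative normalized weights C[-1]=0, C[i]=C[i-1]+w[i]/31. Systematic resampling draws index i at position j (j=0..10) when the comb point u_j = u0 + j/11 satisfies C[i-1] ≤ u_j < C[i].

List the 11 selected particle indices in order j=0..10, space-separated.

0 0 1 2 3 5 7 8 8 8 9

C = [5/31, 10/31, 11/31, 13/31, 15/31, 16/31, 18/31, 20/31, 27/31, 1, 1]
j=0: u_0=17/330 ∈ [0, 5/31) → index 0
j=1: u_1=47/330 ∈ [0, 5/31) → index 0
j=2: u_2=7/30 ∈ [5/31, 10/31) → index 1
j=3: u_3=107/330 ∈ [10/31, 11/31) → index 2
j=4: u_4=137/330 ∈ [11/31, 13/31) → index 3
j=5: u_5=167/330 ∈ [15/31, 16/31) → index 5
j=6: u_6=197/330 ∈ [18/31, 20/31) → index 7
j=7: u_7=227/330 ∈ [20/31, 27/31) → index 8
j=8: u_8=257/330 ∈ [20/31, 27/31) → index 8
j=9: u_9=287/330 ∈ [20/31, 27/31) → index 8
j=10: u_10=317/330 ∈ [27/31, 1) → index 9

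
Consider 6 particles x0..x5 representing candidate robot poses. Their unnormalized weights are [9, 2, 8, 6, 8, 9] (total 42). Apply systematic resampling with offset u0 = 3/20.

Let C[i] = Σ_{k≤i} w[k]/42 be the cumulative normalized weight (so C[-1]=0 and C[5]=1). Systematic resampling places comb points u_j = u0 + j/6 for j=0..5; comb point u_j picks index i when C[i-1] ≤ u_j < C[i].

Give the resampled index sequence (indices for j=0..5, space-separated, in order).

0 2 3 4 5 5

C = [3/14, 11/42, 19/42, 25/42, 11/14, 1]
j=0: u_0=3/20 ∈ [0, 3/14) → index 0
j=1: u_1=19/60 ∈ [11/42, 19/42) → index 2
j=2: u_2=29/60 ∈ [19/42, 25/42) → index 3
j=3: u_3=13/20 ∈ [25/42, 11/14) → index 4
j=4: u_4=49/60 ∈ [11/14, 1) → index 5
j=5: u_5=59/60 ∈ [11/14, 1) → index 5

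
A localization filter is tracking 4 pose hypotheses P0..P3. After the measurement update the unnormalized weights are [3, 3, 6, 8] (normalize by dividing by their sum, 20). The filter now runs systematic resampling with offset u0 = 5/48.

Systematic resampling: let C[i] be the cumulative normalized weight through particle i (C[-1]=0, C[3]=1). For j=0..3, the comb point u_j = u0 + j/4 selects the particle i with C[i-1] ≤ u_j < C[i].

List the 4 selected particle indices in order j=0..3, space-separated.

C = [3/20, 3/10, 3/5, 1]
j=0: u_0=5/48 ∈ [0, 3/20) → index 0
j=1: u_1=17/48 ∈ [3/10, 3/5) → index 2
j=2: u_2=29/48 ∈ [3/5, 1) → index 3
j=3: u_3=41/48 ∈ [3/5, 1) → index 3

0 2 3 3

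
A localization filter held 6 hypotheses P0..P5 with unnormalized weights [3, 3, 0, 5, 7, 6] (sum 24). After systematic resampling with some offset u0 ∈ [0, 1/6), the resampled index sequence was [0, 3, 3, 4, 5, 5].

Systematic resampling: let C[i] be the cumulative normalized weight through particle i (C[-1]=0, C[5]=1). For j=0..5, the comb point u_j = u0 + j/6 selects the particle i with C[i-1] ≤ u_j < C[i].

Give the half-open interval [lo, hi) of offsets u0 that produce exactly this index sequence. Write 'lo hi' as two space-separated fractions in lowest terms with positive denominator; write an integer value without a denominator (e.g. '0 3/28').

1/12 1/8

C = [1/8, 1/4, 1/4, 11/24, 3/4, 1]
j=0 picked index 0: u0 ∈ [0, 1/8)
j=1 picked index 3: u0 ∈ [1/12, 7/24)
j=2 picked index 3: u0 ∈ [-1/12, 1/8)
j=3 picked index 4: u0 ∈ [-1/24, 1/4)
j=4 picked index 5: u0 ∈ [1/12, 1/3)
j=5 picked index 5: u0 ∈ [-1/12, 1/6)
intersection: [1/12, 1/8)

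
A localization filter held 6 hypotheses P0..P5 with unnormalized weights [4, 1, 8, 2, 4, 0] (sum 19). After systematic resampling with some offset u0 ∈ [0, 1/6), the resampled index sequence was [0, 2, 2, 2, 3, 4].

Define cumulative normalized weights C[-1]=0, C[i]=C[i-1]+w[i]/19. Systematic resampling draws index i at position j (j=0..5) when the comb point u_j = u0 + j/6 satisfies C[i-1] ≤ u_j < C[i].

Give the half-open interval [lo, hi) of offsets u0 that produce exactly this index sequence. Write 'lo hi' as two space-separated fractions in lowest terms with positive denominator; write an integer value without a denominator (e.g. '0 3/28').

C = [4/19, 5/19, 13/19, 15/19, 1, 1]
j=0 picked index 0: u0 ∈ [0, 4/19)
j=1 picked index 2: u0 ∈ [11/114, 59/114)
j=2 picked index 2: u0 ∈ [-4/57, 20/57)
j=3 picked index 2: u0 ∈ [-9/38, 7/38)
j=4 picked index 3: u0 ∈ [1/57, 7/57)
j=5 picked index 4: u0 ∈ [-5/114, 1/6)
intersection: [11/114, 7/57)

11/114 7/57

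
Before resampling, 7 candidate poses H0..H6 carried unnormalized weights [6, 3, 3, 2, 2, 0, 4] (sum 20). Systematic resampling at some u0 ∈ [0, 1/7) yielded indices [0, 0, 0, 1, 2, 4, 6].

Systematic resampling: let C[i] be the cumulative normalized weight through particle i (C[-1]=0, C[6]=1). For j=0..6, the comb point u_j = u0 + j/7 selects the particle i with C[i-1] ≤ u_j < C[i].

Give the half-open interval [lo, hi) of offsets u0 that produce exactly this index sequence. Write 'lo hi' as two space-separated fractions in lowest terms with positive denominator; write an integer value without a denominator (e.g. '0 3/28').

0 1/70

C = [3/10, 9/20, 3/5, 7/10, 4/5, 4/5, 1]
j=0 picked index 0: u0 ∈ [0, 3/10)
j=1 picked index 0: u0 ∈ [-1/7, 11/70)
j=2 picked index 0: u0 ∈ [-2/7, 1/70)
j=3 picked index 1: u0 ∈ [-9/70, 3/140)
j=4 picked index 2: u0 ∈ [-17/140, 1/35)
j=5 picked index 4: u0 ∈ [-1/70, 3/35)
j=6 picked index 6: u0 ∈ [-2/35, 1/7)
intersection: [0, 1/70)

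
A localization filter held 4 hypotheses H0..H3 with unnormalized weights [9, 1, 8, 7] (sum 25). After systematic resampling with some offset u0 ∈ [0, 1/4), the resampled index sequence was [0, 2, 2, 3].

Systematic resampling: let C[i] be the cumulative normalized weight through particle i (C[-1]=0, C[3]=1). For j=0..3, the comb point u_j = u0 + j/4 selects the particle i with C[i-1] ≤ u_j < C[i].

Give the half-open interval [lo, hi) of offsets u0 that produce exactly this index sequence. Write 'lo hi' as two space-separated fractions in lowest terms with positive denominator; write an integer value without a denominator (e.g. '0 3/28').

C = [9/25, 2/5, 18/25, 1]
j=0 picked index 0: u0 ∈ [0, 9/25)
j=1 picked index 2: u0 ∈ [3/20, 47/100)
j=2 picked index 2: u0 ∈ [-1/10, 11/50)
j=3 picked index 3: u0 ∈ [-3/100, 1/4)
intersection: [3/20, 11/50)

3/20 11/50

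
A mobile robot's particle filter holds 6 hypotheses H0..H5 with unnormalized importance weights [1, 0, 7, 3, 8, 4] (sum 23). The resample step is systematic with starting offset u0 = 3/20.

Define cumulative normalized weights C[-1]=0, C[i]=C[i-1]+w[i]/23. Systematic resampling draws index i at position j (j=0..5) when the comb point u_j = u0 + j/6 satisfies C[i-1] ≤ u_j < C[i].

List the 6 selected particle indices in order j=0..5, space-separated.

C = [1/23, 1/23, 8/23, 11/23, 19/23, 1]
j=0: u_0=3/20 ∈ [1/23, 8/23) → index 2
j=1: u_1=19/60 ∈ [1/23, 8/23) → index 2
j=2: u_2=29/60 ∈ [11/23, 19/23) → index 4
j=3: u_3=13/20 ∈ [11/23, 19/23) → index 4
j=4: u_4=49/60 ∈ [11/23, 19/23) → index 4
j=5: u_5=59/60 ∈ [19/23, 1) → index 5

2 2 4 4 4 5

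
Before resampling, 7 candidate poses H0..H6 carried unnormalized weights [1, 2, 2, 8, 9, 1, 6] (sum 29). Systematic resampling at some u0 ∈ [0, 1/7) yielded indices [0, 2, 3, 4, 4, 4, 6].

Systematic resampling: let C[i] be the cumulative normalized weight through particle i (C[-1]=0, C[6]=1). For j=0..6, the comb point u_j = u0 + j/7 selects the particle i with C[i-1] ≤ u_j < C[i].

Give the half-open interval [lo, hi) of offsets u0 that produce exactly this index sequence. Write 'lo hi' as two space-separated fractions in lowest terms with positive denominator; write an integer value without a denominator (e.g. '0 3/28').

4/203 6/203

C = [1/29, 3/29, 5/29, 13/29, 22/29, 23/29, 1]
j=0 picked index 0: u0 ∈ [0, 1/29)
j=1 picked index 2: u0 ∈ [-8/203, 6/203)
j=2 picked index 3: u0 ∈ [-23/203, 33/203)
j=3 picked index 4: u0 ∈ [4/203, 67/203)
j=4 picked index 4: u0 ∈ [-25/203, 38/203)
j=5 picked index 4: u0 ∈ [-54/203, 9/203)
j=6 picked index 6: u0 ∈ [-13/203, 1/7)
intersection: [4/203, 6/203)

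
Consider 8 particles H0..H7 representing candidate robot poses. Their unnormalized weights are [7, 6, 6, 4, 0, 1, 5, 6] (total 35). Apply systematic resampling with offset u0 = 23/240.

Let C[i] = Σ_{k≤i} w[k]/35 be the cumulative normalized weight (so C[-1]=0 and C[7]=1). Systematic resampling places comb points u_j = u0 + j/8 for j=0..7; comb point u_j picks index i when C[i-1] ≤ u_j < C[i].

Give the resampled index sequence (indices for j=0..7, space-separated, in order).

0 1 1 2 3 6 7 7

C = [1/5, 13/35, 19/35, 23/35, 23/35, 24/35, 29/35, 1]
j=0: u_0=23/240 ∈ [0, 1/5) → index 0
j=1: u_1=53/240 ∈ [1/5, 13/35) → index 1
j=2: u_2=83/240 ∈ [1/5, 13/35) → index 1
j=3: u_3=113/240 ∈ [13/35, 19/35) → index 2
j=4: u_4=143/240 ∈ [19/35, 23/35) → index 3
j=5: u_5=173/240 ∈ [24/35, 29/35) → index 6
j=6: u_6=203/240 ∈ [29/35, 1) → index 7
j=7: u_7=233/240 ∈ [29/35, 1) → index 7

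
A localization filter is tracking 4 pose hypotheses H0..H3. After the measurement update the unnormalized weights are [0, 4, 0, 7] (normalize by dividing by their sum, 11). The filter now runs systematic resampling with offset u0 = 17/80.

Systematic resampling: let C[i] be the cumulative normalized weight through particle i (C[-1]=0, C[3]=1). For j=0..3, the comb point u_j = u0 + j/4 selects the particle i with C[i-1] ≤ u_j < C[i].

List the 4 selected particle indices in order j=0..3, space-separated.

C = [0, 4/11, 4/11, 1]
j=0: u_0=17/80 ∈ [0, 4/11) → index 1
j=1: u_1=37/80 ∈ [4/11, 1) → index 3
j=2: u_2=57/80 ∈ [4/11, 1) → index 3
j=3: u_3=77/80 ∈ [4/11, 1) → index 3

1 3 3 3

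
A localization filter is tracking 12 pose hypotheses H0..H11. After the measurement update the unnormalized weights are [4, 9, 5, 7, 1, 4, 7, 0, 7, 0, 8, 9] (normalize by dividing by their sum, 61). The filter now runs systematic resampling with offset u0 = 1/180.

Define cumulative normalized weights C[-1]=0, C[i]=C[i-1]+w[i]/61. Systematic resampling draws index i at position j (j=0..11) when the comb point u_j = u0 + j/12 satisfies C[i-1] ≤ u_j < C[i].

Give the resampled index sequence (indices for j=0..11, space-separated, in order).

0 1 1 2 3 4 6 6 8 10 10 11

C = [4/61, 13/61, 18/61, 25/61, 26/61, 30/61, 37/61, 37/61, 44/61, 44/61, 52/61, 1]
j=0: u_0=1/180 ∈ [0, 4/61) → index 0
j=1: u_1=4/45 ∈ [4/61, 13/61) → index 1
j=2: u_2=31/180 ∈ [4/61, 13/61) → index 1
j=3: u_3=23/90 ∈ [13/61, 18/61) → index 2
j=4: u_4=61/180 ∈ [18/61, 25/61) → index 3
j=5: u_5=19/45 ∈ [25/61, 26/61) → index 4
j=6: u_6=91/180 ∈ [30/61, 37/61) → index 6
j=7: u_7=53/90 ∈ [30/61, 37/61) → index 6
j=8: u_8=121/180 ∈ [37/61, 44/61) → index 8
j=9: u_9=34/45 ∈ [44/61, 52/61) → index 10
j=10: u_10=151/180 ∈ [44/61, 52/61) → index 10
j=11: u_11=83/90 ∈ [52/61, 1) → index 11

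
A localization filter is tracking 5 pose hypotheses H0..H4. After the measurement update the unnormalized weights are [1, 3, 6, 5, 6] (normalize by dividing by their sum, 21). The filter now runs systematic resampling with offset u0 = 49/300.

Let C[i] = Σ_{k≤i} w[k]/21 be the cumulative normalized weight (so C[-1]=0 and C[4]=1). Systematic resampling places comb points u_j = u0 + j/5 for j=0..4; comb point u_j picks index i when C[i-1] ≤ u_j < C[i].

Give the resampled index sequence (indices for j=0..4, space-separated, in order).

1 2 3 4 4

C = [1/21, 4/21, 10/21, 5/7, 1]
j=0: u_0=49/300 ∈ [1/21, 4/21) → index 1
j=1: u_1=109/300 ∈ [4/21, 10/21) → index 2
j=2: u_2=169/300 ∈ [10/21, 5/7) → index 3
j=3: u_3=229/300 ∈ [5/7, 1) → index 4
j=4: u_4=289/300 ∈ [5/7, 1) → index 4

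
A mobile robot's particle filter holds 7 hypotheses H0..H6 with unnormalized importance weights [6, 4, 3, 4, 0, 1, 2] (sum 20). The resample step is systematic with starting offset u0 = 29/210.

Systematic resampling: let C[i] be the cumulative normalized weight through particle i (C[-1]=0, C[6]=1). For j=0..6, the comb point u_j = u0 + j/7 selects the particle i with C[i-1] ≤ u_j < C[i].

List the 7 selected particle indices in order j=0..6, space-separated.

C = [3/10, 1/2, 13/20, 17/20, 17/20, 9/10, 1]
j=0: u_0=29/210 ∈ [0, 3/10) → index 0
j=1: u_1=59/210 ∈ [0, 3/10) → index 0
j=2: u_2=89/210 ∈ [3/10, 1/2) → index 1
j=3: u_3=17/30 ∈ [1/2, 13/20) → index 2
j=4: u_4=149/210 ∈ [13/20, 17/20) → index 3
j=5: u_5=179/210 ∈ [17/20, 9/10) → index 5
j=6: u_6=209/210 ∈ [9/10, 1) → index 6

0 0 1 2 3 5 6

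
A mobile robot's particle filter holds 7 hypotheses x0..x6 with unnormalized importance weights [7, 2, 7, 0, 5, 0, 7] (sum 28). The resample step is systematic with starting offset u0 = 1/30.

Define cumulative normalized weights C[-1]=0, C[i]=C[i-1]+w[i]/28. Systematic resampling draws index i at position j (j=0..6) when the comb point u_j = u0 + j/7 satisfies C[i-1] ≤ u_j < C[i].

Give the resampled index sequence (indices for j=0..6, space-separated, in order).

C = [1/4, 9/28, 4/7, 4/7, 3/4, 3/4, 1]
j=0: u_0=1/30 ∈ [0, 1/4) → index 0
j=1: u_1=37/210 ∈ [0, 1/4) → index 0
j=2: u_2=67/210 ∈ [1/4, 9/28) → index 1
j=3: u_3=97/210 ∈ [9/28, 4/7) → index 2
j=4: u_4=127/210 ∈ [4/7, 3/4) → index 4
j=5: u_5=157/210 ∈ [4/7, 3/4) → index 4
j=6: u_6=187/210 ∈ [3/4, 1) → index 6

0 0 1 2 4 4 6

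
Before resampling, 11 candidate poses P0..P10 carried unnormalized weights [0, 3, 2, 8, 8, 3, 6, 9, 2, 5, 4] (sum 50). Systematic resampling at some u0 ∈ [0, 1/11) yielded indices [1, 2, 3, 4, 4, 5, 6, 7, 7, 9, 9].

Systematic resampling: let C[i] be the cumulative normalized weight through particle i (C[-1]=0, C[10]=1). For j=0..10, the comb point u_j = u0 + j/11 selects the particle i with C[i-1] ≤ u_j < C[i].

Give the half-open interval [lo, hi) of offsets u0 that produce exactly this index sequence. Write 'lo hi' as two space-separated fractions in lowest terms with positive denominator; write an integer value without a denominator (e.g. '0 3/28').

1/550 1/110

C = [0, 3/50, 1/10, 13/50, 21/50, 12/25, 3/5, 39/50, 41/50, 23/25, 1]
j=0 picked index 1: u0 ∈ [0, 3/50)
j=1 picked index 2: u0 ∈ [-17/550, 1/110)
j=2 picked index 3: u0 ∈ [-9/110, 43/550)
j=3 picked index 4: u0 ∈ [-7/550, 81/550)
j=4 picked index 4: u0 ∈ [-57/550, 31/550)
j=5 picked index 5: u0 ∈ [-19/550, 7/275)
j=6 picked index 6: u0 ∈ [-18/275, 3/55)
j=7 picked index 7: u0 ∈ [-2/55, 79/550)
j=8 picked index 7: u0 ∈ [-7/55, 29/550)
j=9 picked index 9: u0 ∈ [1/550, 28/275)
j=10 picked index 9: u0 ∈ [-49/550, 3/275)
intersection: [1/550, 1/110)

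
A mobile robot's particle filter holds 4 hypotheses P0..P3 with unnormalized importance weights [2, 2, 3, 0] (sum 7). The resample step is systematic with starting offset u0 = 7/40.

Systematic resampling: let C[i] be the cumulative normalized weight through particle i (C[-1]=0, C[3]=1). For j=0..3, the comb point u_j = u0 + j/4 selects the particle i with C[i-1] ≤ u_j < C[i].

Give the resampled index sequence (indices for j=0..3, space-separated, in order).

0 1 2 2

C = [2/7, 4/7, 1, 1]
j=0: u_0=7/40 ∈ [0, 2/7) → index 0
j=1: u_1=17/40 ∈ [2/7, 4/7) → index 1
j=2: u_2=27/40 ∈ [4/7, 1) → index 2
j=3: u_3=37/40 ∈ [4/7, 1) → index 2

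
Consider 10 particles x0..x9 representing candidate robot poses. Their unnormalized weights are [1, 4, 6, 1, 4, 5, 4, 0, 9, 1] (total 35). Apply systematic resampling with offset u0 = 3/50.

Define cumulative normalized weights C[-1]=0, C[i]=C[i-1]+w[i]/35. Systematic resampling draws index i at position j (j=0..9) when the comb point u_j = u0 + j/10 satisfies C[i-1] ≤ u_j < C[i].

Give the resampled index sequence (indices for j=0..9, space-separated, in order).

C = [1/35, 1/7, 11/35, 12/35, 16/35, 3/5, 5/7, 5/7, 34/35, 1]
j=0: u_0=3/50 ∈ [1/35, 1/7) → index 1
j=1: u_1=4/25 ∈ [1/7, 11/35) → index 2
j=2: u_2=13/50 ∈ [1/7, 11/35) → index 2
j=3: u_3=9/25 ∈ [12/35, 16/35) → index 4
j=4: u_4=23/50 ∈ [16/35, 3/5) → index 5
j=5: u_5=14/25 ∈ [16/35, 3/5) → index 5
j=6: u_6=33/50 ∈ [3/5, 5/7) → index 6
j=7: u_7=19/25 ∈ [5/7, 34/35) → index 8
j=8: u_8=43/50 ∈ [5/7, 34/35) → index 8
j=9: u_9=24/25 ∈ [5/7, 34/35) → index 8

1 2 2 4 5 5 6 8 8 8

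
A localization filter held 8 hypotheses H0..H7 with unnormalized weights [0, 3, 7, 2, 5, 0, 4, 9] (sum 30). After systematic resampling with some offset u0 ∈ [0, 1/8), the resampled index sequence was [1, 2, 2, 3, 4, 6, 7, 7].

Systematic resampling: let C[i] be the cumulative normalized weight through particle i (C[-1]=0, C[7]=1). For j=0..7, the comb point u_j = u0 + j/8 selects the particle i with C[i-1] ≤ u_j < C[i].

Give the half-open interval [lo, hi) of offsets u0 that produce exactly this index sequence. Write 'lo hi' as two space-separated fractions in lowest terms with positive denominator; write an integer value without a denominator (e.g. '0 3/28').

0 1/40

C = [0, 1/10, 1/3, 2/5, 17/30, 17/30, 7/10, 1]
j=0 picked index 1: u0 ∈ [0, 1/10)
j=1 picked index 2: u0 ∈ [-1/40, 5/24)
j=2 picked index 2: u0 ∈ [-3/20, 1/12)
j=3 picked index 3: u0 ∈ [-1/24, 1/40)
j=4 picked index 4: u0 ∈ [-1/10, 1/15)
j=5 picked index 6: u0 ∈ [-7/120, 3/40)
j=6 picked index 7: u0 ∈ [-1/20, 1/4)
j=7 picked index 7: u0 ∈ [-7/40, 1/8)
intersection: [0, 1/40)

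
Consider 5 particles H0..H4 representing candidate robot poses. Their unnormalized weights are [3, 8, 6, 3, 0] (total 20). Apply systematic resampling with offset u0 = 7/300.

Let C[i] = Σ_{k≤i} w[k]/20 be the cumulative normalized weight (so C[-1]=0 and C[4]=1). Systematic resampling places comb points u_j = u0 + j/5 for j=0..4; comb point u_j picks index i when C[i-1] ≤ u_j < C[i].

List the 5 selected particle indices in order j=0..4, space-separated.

C = [3/20, 11/20, 17/20, 1, 1]
j=0: u_0=7/300 ∈ [0, 3/20) → index 0
j=1: u_1=67/300 ∈ [3/20, 11/20) → index 1
j=2: u_2=127/300 ∈ [3/20, 11/20) → index 1
j=3: u_3=187/300 ∈ [11/20, 17/20) → index 2
j=4: u_4=247/300 ∈ [11/20, 17/20) → index 2

0 1 1 2 2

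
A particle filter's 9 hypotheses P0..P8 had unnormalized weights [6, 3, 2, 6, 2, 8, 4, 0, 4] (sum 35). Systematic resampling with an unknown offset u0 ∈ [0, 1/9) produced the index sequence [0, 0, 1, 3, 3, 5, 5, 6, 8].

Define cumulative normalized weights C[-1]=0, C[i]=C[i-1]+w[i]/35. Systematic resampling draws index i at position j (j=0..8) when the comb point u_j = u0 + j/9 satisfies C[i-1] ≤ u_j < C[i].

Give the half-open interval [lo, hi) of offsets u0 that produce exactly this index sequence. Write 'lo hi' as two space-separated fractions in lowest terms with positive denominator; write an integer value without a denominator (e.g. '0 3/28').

0 11/315

C = [6/35, 9/35, 11/35, 17/35, 19/35, 27/35, 31/35, 31/35, 1]
j=0 picked index 0: u0 ∈ [0, 6/35)
j=1 picked index 0: u0 ∈ [-1/9, 19/315)
j=2 picked index 1: u0 ∈ [-16/315, 11/315)
j=3 picked index 3: u0 ∈ [-2/105, 16/105)
j=4 picked index 3: u0 ∈ [-41/315, 13/315)
j=5 picked index 5: u0 ∈ [-4/315, 68/315)
j=6 picked index 5: u0 ∈ [-13/105, 11/105)
j=7 picked index 6: u0 ∈ [-2/315, 34/315)
j=8 picked index 8: u0 ∈ [-1/315, 1/9)
intersection: [0, 11/315)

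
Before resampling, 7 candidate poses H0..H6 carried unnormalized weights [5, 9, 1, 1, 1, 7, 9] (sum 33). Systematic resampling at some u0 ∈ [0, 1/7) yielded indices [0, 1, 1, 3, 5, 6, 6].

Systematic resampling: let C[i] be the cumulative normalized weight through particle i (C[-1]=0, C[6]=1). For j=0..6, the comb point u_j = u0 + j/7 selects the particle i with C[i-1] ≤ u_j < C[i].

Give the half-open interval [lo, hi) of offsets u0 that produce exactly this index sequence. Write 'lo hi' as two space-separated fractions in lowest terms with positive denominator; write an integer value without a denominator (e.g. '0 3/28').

2/77 13/231

C = [5/33, 14/33, 5/11, 16/33, 17/33, 8/11, 1]
j=0 picked index 0: u0 ∈ [0, 5/33)
j=1 picked index 1: u0 ∈ [2/231, 65/231)
j=2 picked index 1: u0 ∈ [-31/231, 32/231)
j=3 picked index 3: u0 ∈ [2/77, 13/231)
j=4 picked index 5: u0 ∈ [-13/231, 12/77)
j=5 picked index 6: u0 ∈ [1/77, 2/7)
j=6 picked index 6: u0 ∈ [-10/77, 1/7)
intersection: [2/77, 13/231)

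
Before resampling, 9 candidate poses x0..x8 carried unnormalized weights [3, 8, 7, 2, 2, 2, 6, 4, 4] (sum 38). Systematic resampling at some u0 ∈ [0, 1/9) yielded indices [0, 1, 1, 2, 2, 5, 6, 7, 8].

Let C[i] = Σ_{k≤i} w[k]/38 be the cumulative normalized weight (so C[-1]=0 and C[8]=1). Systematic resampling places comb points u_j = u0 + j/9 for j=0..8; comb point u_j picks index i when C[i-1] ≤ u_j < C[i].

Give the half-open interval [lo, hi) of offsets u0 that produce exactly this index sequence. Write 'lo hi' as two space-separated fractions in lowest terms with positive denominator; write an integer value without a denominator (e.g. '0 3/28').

C = [3/38, 11/38, 9/19, 10/19, 11/19, 12/19, 15/19, 17/19, 1]
j=0 picked index 0: u0 ∈ [0, 3/38)
j=1 picked index 1: u0 ∈ [-11/342, 61/342)
j=2 picked index 1: u0 ∈ [-49/342, 23/342)
j=3 picked index 2: u0 ∈ [-5/114, 8/57)
j=4 picked index 2: u0 ∈ [-53/342, 5/171)
j=5 picked index 5: u0 ∈ [4/171, 13/171)
j=6 picked index 6: u0 ∈ [-2/57, 7/57)
j=7 picked index 7: u0 ∈ [2/171, 20/171)
j=8 picked index 8: u0 ∈ [1/171, 1/9)
intersection: [4/171, 5/171)

4/171 5/171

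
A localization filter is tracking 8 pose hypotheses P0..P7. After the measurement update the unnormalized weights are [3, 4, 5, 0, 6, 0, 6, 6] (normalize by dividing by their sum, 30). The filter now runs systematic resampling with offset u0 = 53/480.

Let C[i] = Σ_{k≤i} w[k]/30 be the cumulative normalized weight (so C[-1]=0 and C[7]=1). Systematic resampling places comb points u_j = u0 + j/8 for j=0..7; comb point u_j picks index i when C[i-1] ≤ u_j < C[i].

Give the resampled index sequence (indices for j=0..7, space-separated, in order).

1 2 2 4 6 6 7 7

C = [1/10, 7/30, 2/5, 2/5, 3/5, 3/5, 4/5, 1]
j=0: u_0=53/480 ∈ [1/10, 7/30) → index 1
j=1: u_1=113/480 ∈ [7/30, 2/5) → index 2
j=2: u_2=173/480 ∈ [7/30, 2/5) → index 2
j=3: u_3=233/480 ∈ [2/5, 3/5) → index 4
j=4: u_4=293/480 ∈ [3/5, 4/5) → index 6
j=5: u_5=353/480 ∈ [3/5, 4/5) → index 6
j=6: u_6=413/480 ∈ [4/5, 1) → index 7
j=7: u_7=473/480 ∈ [4/5, 1) → index 7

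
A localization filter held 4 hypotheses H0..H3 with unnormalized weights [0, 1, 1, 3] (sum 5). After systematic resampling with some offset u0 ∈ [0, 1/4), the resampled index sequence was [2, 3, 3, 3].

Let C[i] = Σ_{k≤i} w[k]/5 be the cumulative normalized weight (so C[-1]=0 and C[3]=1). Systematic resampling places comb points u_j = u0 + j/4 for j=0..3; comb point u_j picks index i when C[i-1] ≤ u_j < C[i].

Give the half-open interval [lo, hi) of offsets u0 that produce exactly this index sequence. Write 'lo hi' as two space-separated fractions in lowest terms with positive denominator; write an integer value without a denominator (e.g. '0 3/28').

C = [0, 1/5, 2/5, 1]
j=0 picked index 2: u0 ∈ [1/5, 2/5)
j=1 picked index 3: u0 ∈ [3/20, 3/4)
j=2 picked index 3: u0 ∈ [-1/10, 1/2)
j=3 picked index 3: u0 ∈ [-7/20, 1/4)
intersection: [1/5, 1/4)

1/5 1/4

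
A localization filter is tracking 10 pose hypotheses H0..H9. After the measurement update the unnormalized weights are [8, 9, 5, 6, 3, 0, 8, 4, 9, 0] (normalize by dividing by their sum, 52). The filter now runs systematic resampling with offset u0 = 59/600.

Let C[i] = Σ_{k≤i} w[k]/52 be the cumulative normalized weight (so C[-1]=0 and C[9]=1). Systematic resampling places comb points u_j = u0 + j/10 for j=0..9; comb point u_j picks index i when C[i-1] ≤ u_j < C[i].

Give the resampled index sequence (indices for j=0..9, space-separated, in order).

C = [2/13, 17/52, 11/26, 7/13, 31/52, 31/52, 3/4, 43/52, 1, 1]
j=0: u_0=59/600 ∈ [0, 2/13) → index 0
j=1: u_1=119/600 ∈ [2/13, 17/52) → index 1
j=2: u_2=179/600 ∈ [2/13, 17/52) → index 1
j=3: u_3=239/600 ∈ [17/52, 11/26) → index 2
j=4: u_4=299/600 ∈ [11/26, 7/13) → index 3
j=5: u_5=359/600 ∈ [31/52, 3/4) → index 6
j=6: u_6=419/600 ∈ [31/52, 3/4) → index 6
j=7: u_7=479/600 ∈ [3/4, 43/52) → index 7
j=8: u_8=539/600 ∈ [43/52, 1) → index 8
j=9: u_9=599/600 ∈ [43/52, 1) → index 8

0 1 1 2 3 6 6 7 8 8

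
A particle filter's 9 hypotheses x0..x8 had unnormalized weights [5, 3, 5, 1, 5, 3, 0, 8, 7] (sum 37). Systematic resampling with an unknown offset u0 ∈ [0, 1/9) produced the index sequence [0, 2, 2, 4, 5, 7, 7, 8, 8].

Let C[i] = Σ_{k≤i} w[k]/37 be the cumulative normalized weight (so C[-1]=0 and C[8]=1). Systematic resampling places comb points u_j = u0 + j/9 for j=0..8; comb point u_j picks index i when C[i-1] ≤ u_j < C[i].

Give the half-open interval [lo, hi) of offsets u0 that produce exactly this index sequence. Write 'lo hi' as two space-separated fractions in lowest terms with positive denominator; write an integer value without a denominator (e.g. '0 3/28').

35/333 1/9

C = [5/37, 8/37, 13/37, 14/37, 19/37, 22/37, 22/37, 30/37, 1]
j=0 picked index 0: u0 ∈ [0, 5/37)
j=1 picked index 2: u0 ∈ [35/333, 80/333)
j=2 picked index 2: u0 ∈ [-2/333, 43/333)
j=3 picked index 4: u0 ∈ [5/111, 20/111)
j=4 picked index 5: u0 ∈ [23/333, 50/333)
j=5 picked index 7: u0 ∈ [13/333, 85/333)
j=6 picked index 7: u0 ∈ [-8/111, 16/111)
j=7 picked index 8: u0 ∈ [11/333, 2/9)
j=8 picked index 8: u0 ∈ [-26/333, 1/9)
intersection: [35/333, 1/9)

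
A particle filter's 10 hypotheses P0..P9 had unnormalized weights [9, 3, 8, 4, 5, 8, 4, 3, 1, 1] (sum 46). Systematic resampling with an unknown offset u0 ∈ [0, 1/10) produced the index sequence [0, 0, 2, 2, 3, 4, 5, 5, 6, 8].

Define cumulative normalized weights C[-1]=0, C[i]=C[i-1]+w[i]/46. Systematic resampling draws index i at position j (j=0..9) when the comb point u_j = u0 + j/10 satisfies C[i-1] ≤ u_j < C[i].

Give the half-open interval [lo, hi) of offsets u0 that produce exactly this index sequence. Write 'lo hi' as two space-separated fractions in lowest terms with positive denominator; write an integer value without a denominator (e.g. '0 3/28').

C = [9/46, 6/23, 10/23, 12/23, 29/46, 37/46, 41/46, 22/23, 45/46, 1]
j=0 picked index 0: u0 ∈ [0, 9/46)
j=1 picked index 0: u0 ∈ [-1/10, 11/115)
j=2 picked index 2: u0 ∈ [7/115, 27/115)
j=3 picked index 2: u0 ∈ [-9/230, 31/230)
j=4 picked index 3: u0 ∈ [4/115, 14/115)
j=5 picked index 4: u0 ∈ [1/46, 3/23)
j=6 picked index 5: u0 ∈ [7/230, 47/230)
j=7 picked index 5: u0 ∈ [-8/115, 12/115)
j=8 picked index 6: u0 ∈ [1/230, 21/230)
j=9 picked index 8: u0 ∈ [13/230, 9/115)
intersection: [7/115, 9/115)

7/115 9/115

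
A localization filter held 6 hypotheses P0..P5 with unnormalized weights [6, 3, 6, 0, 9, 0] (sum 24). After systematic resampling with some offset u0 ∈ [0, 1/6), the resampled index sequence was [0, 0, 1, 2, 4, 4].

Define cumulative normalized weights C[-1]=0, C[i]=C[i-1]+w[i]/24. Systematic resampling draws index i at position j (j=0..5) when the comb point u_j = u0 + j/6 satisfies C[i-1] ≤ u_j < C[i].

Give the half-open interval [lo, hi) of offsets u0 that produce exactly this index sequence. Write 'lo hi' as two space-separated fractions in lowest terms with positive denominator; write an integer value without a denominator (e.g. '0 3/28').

0 1/24

C = [1/4, 3/8, 5/8, 5/8, 1, 1]
j=0 picked index 0: u0 ∈ [0, 1/4)
j=1 picked index 0: u0 ∈ [-1/6, 1/12)
j=2 picked index 1: u0 ∈ [-1/12, 1/24)
j=3 picked index 2: u0 ∈ [-1/8, 1/8)
j=4 picked index 4: u0 ∈ [-1/24, 1/3)
j=5 picked index 4: u0 ∈ [-5/24, 1/6)
intersection: [0, 1/24)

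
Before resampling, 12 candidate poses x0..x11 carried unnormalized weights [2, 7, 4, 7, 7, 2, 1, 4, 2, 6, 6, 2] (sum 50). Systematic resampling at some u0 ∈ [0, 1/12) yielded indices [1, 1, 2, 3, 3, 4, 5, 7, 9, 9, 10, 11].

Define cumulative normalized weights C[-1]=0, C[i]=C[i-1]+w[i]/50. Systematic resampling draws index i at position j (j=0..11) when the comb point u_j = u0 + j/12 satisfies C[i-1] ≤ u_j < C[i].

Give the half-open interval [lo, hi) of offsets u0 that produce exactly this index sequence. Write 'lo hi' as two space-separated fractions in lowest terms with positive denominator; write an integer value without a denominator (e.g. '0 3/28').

4/75 1/15

C = [1/25, 9/50, 13/50, 2/5, 27/50, 29/50, 3/5, 17/25, 18/25, 21/25, 24/25, 1]
j=0 picked index 1: u0 ∈ [1/25, 9/50)
j=1 picked index 1: u0 ∈ [-13/300, 29/300)
j=2 picked index 2: u0 ∈ [1/75, 7/75)
j=3 picked index 3: u0 ∈ [1/100, 3/20)
j=4 picked index 3: u0 ∈ [-11/150, 1/15)
j=5 picked index 4: u0 ∈ [-1/60, 37/300)
j=6 picked index 5: u0 ∈ [1/25, 2/25)
j=7 picked index 7: u0 ∈ [1/60, 29/300)
j=8 picked index 9: u0 ∈ [4/75, 13/75)
j=9 picked index 9: u0 ∈ [-3/100, 9/100)
j=10 picked index 10: u0 ∈ [1/150, 19/150)
j=11 picked index 11: u0 ∈ [13/300, 1/12)
intersection: [4/75, 1/15)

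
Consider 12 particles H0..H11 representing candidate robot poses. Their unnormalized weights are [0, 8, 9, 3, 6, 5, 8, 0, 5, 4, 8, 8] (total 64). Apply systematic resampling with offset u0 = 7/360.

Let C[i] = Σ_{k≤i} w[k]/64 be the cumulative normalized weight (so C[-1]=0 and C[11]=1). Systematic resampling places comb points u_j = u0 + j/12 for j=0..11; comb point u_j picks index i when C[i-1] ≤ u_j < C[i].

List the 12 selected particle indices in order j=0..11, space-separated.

C = [0, 1/8, 17/64, 5/16, 13/32, 31/64, 39/64, 39/64, 11/16, 3/4, 7/8, 1]
j=0: u_0=7/360 ∈ [0, 1/8) → index 1
j=1: u_1=37/360 ∈ [0, 1/8) → index 1
j=2: u_2=67/360 ∈ [1/8, 17/64) → index 2
j=3: u_3=97/360 ∈ [17/64, 5/16) → index 3
j=4: u_4=127/360 ∈ [5/16, 13/32) → index 4
j=5: u_5=157/360 ∈ [13/32, 31/64) → index 5
j=6: u_6=187/360 ∈ [31/64, 39/64) → index 6
j=7: u_7=217/360 ∈ [31/64, 39/64) → index 6
j=8: u_8=247/360 ∈ [39/64, 11/16) → index 8
j=9: u_9=277/360 ∈ [3/4, 7/8) → index 10
j=10: u_10=307/360 ∈ [3/4, 7/8) → index 10
j=11: u_11=337/360 ∈ [7/8, 1) → index 11

1 1 2 3 4 5 6 6 8 10 10 11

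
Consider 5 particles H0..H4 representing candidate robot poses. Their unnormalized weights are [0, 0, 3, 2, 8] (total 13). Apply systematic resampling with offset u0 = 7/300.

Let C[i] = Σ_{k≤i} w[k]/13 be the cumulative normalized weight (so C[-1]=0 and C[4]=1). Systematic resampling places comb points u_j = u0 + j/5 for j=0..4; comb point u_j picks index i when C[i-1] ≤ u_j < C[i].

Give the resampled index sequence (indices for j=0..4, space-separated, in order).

2 2 4 4 4

C = [0, 0, 3/13, 5/13, 1]
j=0: u_0=7/300 ∈ [0, 3/13) → index 2
j=1: u_1=67/300 ∈ [0, 3/13) → index 2
j=2: u_2=127/300 ∈ [5/13, 1) → index 4
j=3: u_3=187/300 ∈ [5/13, 1) → index 4
j=4: u_4=247/300 ∈ [5/13, 1) → index 4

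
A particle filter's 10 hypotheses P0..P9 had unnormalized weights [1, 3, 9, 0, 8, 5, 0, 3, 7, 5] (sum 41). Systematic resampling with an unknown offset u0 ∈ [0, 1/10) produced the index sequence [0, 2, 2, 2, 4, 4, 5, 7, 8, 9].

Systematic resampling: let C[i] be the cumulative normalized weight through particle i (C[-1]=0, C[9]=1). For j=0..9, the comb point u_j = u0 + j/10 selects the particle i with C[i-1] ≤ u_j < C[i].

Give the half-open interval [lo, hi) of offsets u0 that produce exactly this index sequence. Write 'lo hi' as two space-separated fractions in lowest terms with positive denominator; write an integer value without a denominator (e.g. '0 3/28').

0 3/410

C = [1/41, 4/41, 13/41, 13/41, 21/41, 26/41, 26/41, 29/41, 36/41, 1]
j=0 picked index 0: u0 ∈ [0, 1/41)
j=1 picked index 2: u0 ∈ [-1/410, 89/410)
j=2 picked index 2: u0 ∈ [-21/205, 24/205)
j=3 picked index 2: u0 ∈ [-83/410, 7/410)
j=4 picked index 4: u0 ∈ [-17/205, 23/205)
j=5 picked index 4: u0 ∈ [-15/82, 1/82)
j=6 picked index 5: u0 ∈ [-18/205, 7/205)
j=7 picked index 7: u0 ∈ [-27/410, 3/410)
j=8 picked index 8: u0 ∈ [-19/205, 16/205)
j=9 picked index 9: u0 ∈ [-9/410, 1/10)
intersection: [0, 3/410)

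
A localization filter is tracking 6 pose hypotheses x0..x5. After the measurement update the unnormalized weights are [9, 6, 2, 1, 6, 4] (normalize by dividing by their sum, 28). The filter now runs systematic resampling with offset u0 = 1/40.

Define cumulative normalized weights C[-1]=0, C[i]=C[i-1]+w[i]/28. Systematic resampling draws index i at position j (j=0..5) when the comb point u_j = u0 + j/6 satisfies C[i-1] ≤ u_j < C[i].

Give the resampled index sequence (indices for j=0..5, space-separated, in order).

0 0 1 1 4 5

C = [9/28, 15/28, 17/28, 9/14, 6/7, 1]
j=0: u_0=1/40 ∈ [0, 9/28) → index 0
j=1: u_1=23/120 ∈ [0, 9/28) → index 0
j=2: u_2=43/120 ∈ [9/28, 15/28) → index 1
j=3: u_3=21/40 ∈ [9/28, 15/28) → index 1
j=4: u_4=83/120 ∈ [9/14, 6/7) → index 4
j=5: u_5=103/120 ∈ [6/7, 1) → index 5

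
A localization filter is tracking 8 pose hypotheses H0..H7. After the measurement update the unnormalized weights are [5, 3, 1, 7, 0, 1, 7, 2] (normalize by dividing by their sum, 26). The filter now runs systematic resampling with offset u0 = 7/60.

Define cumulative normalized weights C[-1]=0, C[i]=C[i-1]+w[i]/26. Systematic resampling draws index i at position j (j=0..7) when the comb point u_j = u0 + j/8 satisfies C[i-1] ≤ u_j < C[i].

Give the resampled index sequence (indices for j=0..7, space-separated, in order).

0 1 3 3 5 6 6 7

C = [5/26, 4/13, 9/26, 8/13, 8/13, 17/26, 12/13, 1]
j=0: u_0=7/60 ∈ [0, 5/26) → index 0
j=1: u_1=29/120 ∈ [5/26, 4/13) → index 1
j=2: u_2=11/30 ∈ [9/26, 8/13) → index 3
j=3: u_3=59/120 ∈ [9/26, 8/13) → index 3
j=4: u_4=37/60 ∈ [8/13, 17/26) → index 5
j=5: u_5=89/120 ∈ [17/26, 12/13) → index 6
j=6: u_6=13/15 ∈ [17/26, 12/13) → index 6
j=7: u_7=119/120 ∈ [12/13, 1) → index 7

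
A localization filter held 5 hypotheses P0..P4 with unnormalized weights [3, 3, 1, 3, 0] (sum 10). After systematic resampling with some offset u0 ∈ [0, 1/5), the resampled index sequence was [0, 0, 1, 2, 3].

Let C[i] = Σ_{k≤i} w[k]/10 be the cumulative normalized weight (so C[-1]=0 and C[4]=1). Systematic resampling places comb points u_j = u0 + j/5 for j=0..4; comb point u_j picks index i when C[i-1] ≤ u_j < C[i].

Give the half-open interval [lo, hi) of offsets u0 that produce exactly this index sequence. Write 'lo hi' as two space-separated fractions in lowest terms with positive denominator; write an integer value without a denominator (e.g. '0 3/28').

C = [3/10, 3/5, 7/10, 1, 1]
j=0 picked index 0: u0 ∈ [0, 3/10)
j=1 picked index 0: u0 ∈ [-1/5, 1/10)
j=2 picked index 1: u0 ∈ [-1/10, 1/5)
j=3 picked index 2: u0 ∈ [0, 1/10)
j=4 picked index 3: u0 ∈ [-1/10, 1/5)
intersection: [0, 1/10)

0 1/10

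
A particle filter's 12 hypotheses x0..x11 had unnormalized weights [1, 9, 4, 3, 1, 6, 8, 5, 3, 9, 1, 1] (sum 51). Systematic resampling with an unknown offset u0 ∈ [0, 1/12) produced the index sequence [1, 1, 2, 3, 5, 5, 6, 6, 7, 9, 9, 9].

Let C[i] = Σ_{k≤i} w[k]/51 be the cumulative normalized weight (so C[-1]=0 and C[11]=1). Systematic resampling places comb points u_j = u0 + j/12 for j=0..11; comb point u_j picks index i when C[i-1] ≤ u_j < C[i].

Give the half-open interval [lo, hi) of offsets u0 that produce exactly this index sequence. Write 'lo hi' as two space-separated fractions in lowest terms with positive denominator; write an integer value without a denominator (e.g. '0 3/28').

7/204 3/68

C = [1/51, 10/51, 14/51, 1/3, 6/17, 8/17, 32/51, 37/51, 40/51, 49/51, 50/51, 1]
j=0 picked index 1: u0 ∈ [1/51, 10/51)
j=1 picked index 1: u0 ∈ [-13/204, 23/204)
j=2 picked index 2: u0 ∈ [1/34, 11/102)
j=3 picked index 3: u0 ∈ [5/204, 1/12)
j=4 picked index 5: u0 ∈ [1/51, 7/51)
j=5 picked index 5: u0 ∈ [-13/204, 11/204)
j=6 picked index 6: u0 ∈ [-1/34, 13/102)
j=7 picked index 6: u0 ∈ [-23/204, 3/68)
j=8 picked index 7: u0 ∈ [-2/51, 1/17)
j=9 picked index 9: u0 ∈ [7/204, 43/204)
j=10 picked index 9: u0 ∈ [-5/102, 13/102)
j=11 picked index 9: u0 ∈ [-9/68, 3/68)
intersection: [7/204, 3/68)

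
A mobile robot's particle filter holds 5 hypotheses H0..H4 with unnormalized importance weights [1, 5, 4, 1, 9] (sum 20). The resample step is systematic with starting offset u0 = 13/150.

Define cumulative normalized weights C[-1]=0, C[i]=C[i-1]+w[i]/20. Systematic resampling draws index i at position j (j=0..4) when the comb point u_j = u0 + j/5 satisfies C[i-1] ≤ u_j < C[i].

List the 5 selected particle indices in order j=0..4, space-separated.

C = [1/20, 3/10, 1/2, 11/20, 1]
j=0: u_0=13/150 ∈ [1/20, 3/10) → index 1
j=1: u_1=43/150 ∈ [1/20, 3/10) → index 1
j=2: u_2=73/150 ∈ [3/10, 1/2) → index 2
j=3: u_3=103/150 ∈ [11/20, 1) → index 4
j=4: u_4=133/150 ∈ [11/20, 1) → index 4

1 1 2 4 4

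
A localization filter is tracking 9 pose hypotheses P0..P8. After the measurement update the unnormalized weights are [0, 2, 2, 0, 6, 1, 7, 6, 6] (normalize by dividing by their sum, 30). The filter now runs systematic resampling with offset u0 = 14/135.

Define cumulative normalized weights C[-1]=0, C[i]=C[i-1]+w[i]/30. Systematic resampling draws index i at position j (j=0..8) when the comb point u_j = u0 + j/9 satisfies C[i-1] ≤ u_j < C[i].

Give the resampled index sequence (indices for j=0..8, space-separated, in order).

C = [0, 1/15, 2/15, 2/15, 1/3, 11/30, 3/5, 4/5, 1]
j=0: u_0=14/135 ∈ [1/15, 2/15) → index 2
j=1: u_1=29/135 ∈ [2/15, 1/3) → index 4
j=2: u_2=44/135 ∈ [2/15, 1/3) → index 4
j=3: u_3=59/135 ∈ [11/30, 3/5) → index 6
j=4: u_4=74/135 ∈ [11/30, 3/5) → index 6
j=5: u_5=89/135 ∈ [3/5, 4/5) → index 7
j=6: u_6=104/135 ∈ [3/5, 4/5) → index 7
j=7: u_7=119/135 ∈ [4/5, 1) → index 8
j=8: u_8=134/135 ∈ [4/5, 1) → index 8

2 4 4 6 6 7 7 8 8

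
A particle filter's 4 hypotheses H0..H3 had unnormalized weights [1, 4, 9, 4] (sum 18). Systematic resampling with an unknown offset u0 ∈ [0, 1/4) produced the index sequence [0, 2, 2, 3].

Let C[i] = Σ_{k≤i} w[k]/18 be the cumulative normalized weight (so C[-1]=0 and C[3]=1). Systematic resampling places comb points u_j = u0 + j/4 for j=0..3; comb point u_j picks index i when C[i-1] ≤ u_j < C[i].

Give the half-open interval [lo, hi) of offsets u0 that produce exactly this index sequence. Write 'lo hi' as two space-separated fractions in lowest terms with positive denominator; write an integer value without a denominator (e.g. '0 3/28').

1/36 1/18

C = [1/18, 5/18, 7/9, 1]
j=0 picked index 0: u0 ∈ [0, 1/18)
j=1 picked index 2: u0 ∈ [1/36, 19/36)
j=2 picked index 2: u0 ∈ [-2/9, 5/18)
j=3 picked index 3: u0 ∈ [1/36, 1/4)
intersection: [1/36, 1/18)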